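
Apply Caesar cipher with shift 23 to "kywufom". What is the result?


Caesar cipher: shift "kywufom" by 23
  'k' (pos 10) + 23 = pos 7 = 'h'
  'y' (pos 24) + 23 = pos 21 = 'v'
  'w' (pos 22) + 23 = pos 19 = 't'
  'u' (pos 20) + 23 = pos 17 = 'r'
  'f' (pos 5) + 23 = pos 2 = 'c'
  'o' (pos 14) + 23 = pos 11 = 'l'
  'm' (pos 12) + 23 = pos 9 = 'j'
Result: hvtrclj

hvtrclj


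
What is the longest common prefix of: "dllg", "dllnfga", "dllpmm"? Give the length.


Words: dllg, dllnfga, dllpmm
  Position 0: all 'd' => match
  Position 1: all 'l' => match
  Position 2: all 'l' => match
  Position 3: ('g', 'n', 'p') => mismatch, stop
LCP = "dll" (length 3)

3


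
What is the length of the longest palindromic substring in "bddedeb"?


Input: "bddedeb"
Checking substrings for palindromes:
  [2:5] "ded" (len 3) => palindrome
  [3:6] "ede" (len 3) => palindrome
  [1:3] "dd" (len 2) => palindrome
Longest palindromic substring: "ded" with length 3

3


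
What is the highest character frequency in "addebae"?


Input: addebae
Character counts:
  'a': 2
  'b': 1
  'd': 2
  'e': 2
Maximum frequency: 2

2


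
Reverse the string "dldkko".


Input: dldkko
Reading characters right to left:
  Position 5: 'o'
  Position 4: 'k'
  Position 3: 'k'
  Position 2: 'd'
  Position 1: 'l'
  Position 0: 'd'
Reversed: okkdld

okkdld


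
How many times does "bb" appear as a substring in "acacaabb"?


Searching for "bb" in "acacaabb"
Scanning each position:
  Position 0: "ac" => no
  Position 1: "ca" => no
  Position 2: "ac" => no
  Position 3: "ca" => no
  Position 4: "aa" => no
  Position 5: "ab" => no
  Position 6: "bb" => MATCH
Total occurrences: 1

1


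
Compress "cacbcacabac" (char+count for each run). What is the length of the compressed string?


Input: cacbcacabac
Runs:
  'c' x 1 => "c1"
  'a' x 1 => "a1"
  'c' x 1 => "c1"
  'b' x 1 => "b1"
  'c' x 1 => "c1"
  'a' x 1 => "a1"
  'c' x 1 => "c1"
  'a' x 1 => "a1"
  'b' x 1 => "b1"
  'a' x 1 => "a1"
  'c' x 1 => "c1"
Compressed: "c1a1c1b1c1a1c1a1b1a1c1"
Compressed length: 22

22


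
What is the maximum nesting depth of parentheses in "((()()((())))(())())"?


Input: "((()()((())))(())())"
Tracking depth:
  Position 0 '(': depth becomes 1
  Position 1 '(': depth becomes 2
  Position 2 '(': depth becomes 3
  Position 3 ')': depth becomes 2
  Position 4 '(': depth becomes 3
  Position 5 ')': depth becomes 2
  Position 6 '(': depth becomes 3
  Position 7 '(': depth becomes 4
  Position 8 '(': depth becomes 5
  Position 9 ')': depth becomes 4
  Position 10 ')': depth becomes 3
  Position 11 ')': depth becomes 2
  Position 12 ')': depth becomes 1
  Position 13 '(': depth becomes 2
  Position 14 '(': depth becomes 3
  Position 15 ')': depth becomes 2
  Position 16 ')': depth becomes 1
  Position 17 '(': depth becomes 2
  Position 18 ')': depth becomes 1
  Position 19 ')': depth becomes 0
Maximum depth reached: 5

5


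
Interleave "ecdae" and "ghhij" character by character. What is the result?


Interleaving "ecdae" and "ghhij":
  Position 0: 'e' from first, 'g' from second => "eg"
  Position 1: 'c' from first, 'h' from second => "ch"
  Position 2: 'd' from first, 'h' from second => "dh"
  Position 3: 'a' from first, 'i' from second => "ai"
  Position 4: 'e' from first, 'j' from second => "ej"
Result: egchdhaiej

egchdhaiej


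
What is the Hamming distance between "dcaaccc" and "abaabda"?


Comparing "dcaaccc" and "abaabda" position by position:
  Position 0: 'd' vs 'a' => differ
  Position 1: 'c' vs 'b' => differ
  Position 2: 'a' vs 'a' => same
  Position 3: 'a' vs 'a' => same
  Position 4: 'c' vs 'b' => differ
  Position 5: 'c' vs 'd' => differ
  Position 6: 'c' vs 'a' => differ
Total differences (Hamming distance): 5

5


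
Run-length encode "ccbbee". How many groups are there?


Input: ccbbee
Scanning for consecutive runs:
  Group 1: 'c' x 2 (positions 0-1)
  Group 2: 'b' x 2 (positions 2-3)
  Group 3: 'e' x 2 (positions 4-5)
Total groups: 3

3


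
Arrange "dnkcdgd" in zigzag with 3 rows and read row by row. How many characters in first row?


Zigzag "dnkcdgd" into 3 rows:
Placing characters:
  'd' => row 0
  'n' => row 1
  'k' => row 2
  'c' => row 1
  'd' => row 0
  'g' => row 1
  'd' => row 2
Rows:
  Row 0: "dd"
  Row 1: "ncg"
  Row 2: "kd"
First row length: 2

2


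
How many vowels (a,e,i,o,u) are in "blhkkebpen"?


Input: blhkkebpen
Checking each character:
  'b' at position 0: consonant
  'l' at position 1: consonant
  'h' at position 2: consonant
  'k' at position 3: consonant
  'k' at position 4: consonant
  'e' at position 5: vowel (running total: 1)
  'b' at position 6: consonant
  'p' at position 7: consonant
  'e' at position 8: vowel (running total: 2)
  'n' at position 9: consonant
Total vowels: 2

2


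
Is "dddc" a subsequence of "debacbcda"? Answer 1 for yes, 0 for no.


Check if "dddc" is a subsequence of "debacbcda"
Greedy scan:
  Position 0 ('d'): matches sub[0] = 'd'
  Position 1 ('e'): no match needed
  Position 2 ('b'): no match needed
  Position 3 ('a'): no match needed
  Position 4 ('c'): no match needed
  Position 5 ('b'): no match needed
  Position 6 ('c'): no match needed
  Position 7 ('d'): matches sub[1] = 'd'
  Position 8 ('a'): no match needed
Only matched 2/4 characters => not a subsequence

0


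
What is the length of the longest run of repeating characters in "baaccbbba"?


Input: "baaccbbba"
Scanning for longest run:
  Position 1 ('a'): new char, reset run to 1
  Position 2 ('a'): continues run of 'a', length=2
  Position 3 ('c'): new char, reset run to 1
  Position 4 ('c'): continues run of 'c', length=2
  Position 5 ('b'): new char, reset run to 1
  Position 6 ('b'): continues run of 'b', length=2
  Position 7 ('b'): continues run of 'b', length=3
  Position 8 ('a'): new char, reset run to 1
Longest run: 'b' with length 3

3


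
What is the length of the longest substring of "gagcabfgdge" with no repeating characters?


Input: "gagcabfgdge"
Sliding window (track last position of each char):
  Position 0 ('g'): window [0,0] length 1 -- new best
  Position 1 ('a'): window [0,1] length 2 -- new best
  Position 2 ('g'): repeat (last at 0), move window start to 1
  Position 2 ('g'): window [1,2] length 2
  Position 3 ('c'): window [1,3] length 3 -- new best
  Position 4 ('a'): repeat (last at 1), move window start to 2
  Position 4 ('a'): window [2,4] length 3
  Position 5 ('b'): window [2,5] length 4 -- new best
  Position 6 ('f'): window [2,6] length 5 -- new best
  Position 7 ('g'): repeat (last at 2), move window start to 3
  Position 7 ('g'): window [3,7] length 5
  Position 8 ('d'): window [3,8] length 6 -- new best
  Position 9 ('g'): repeat (last at 7), move window start to 8
  Position 9 ('g'): window [8,9] length 2
  Position 10 ('e'): window [8,10] length 3
Longest substring with no repeats: "cabfgd" with length 6

6


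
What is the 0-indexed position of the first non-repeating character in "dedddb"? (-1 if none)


Input: dedddb
Character frequencies:
  'b': 1
  'd': 4
  'e': 1
Scanning left to right for freq == 1:
  Position 0 ('d'): freq=4, skip
  Position 1 ('e'): unique! => answer = 1

1


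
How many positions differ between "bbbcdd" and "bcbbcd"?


Comparing "bbbcdd" and "bcbbcd" position by position:
  Position 0: 'b' vs 'b' => same
  Position 1: 'b' vs 'c' => DIFFER
  Position 2: 'b' vs 'b' => same
  Position 3: 'c' vs 'b' => DIFFER
  Position 4: 'd' vs 'c' => DIFFER
  Position 5: 'd' vs 'd' => same
Positions that differ: 3

3


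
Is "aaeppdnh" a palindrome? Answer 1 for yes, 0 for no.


Input: aaeppdnh
Reversed: hndppeaa
  Compare pos 0 ('a') with pos 7 ('h'): MISMATCH
  Compare pos 1 ('a') with pos 6 ('n'): MISMATCH
  Compare pos 2 ('e') with pos 5 ('d'): MISMATCH
  Compare pos 3 ('p') with pos 4 ('p'): match
Result: not a palindrome

0


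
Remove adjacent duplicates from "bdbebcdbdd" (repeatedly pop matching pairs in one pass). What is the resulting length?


Input: bdbebcdbdd
Stack-based adjacent duplicate removal:
  Read 'b': push. Stack: b
  Read 'd': push. Stack: bd
  Read 'b': push. Stack: bdb
  Read 'e': push. Stack: bdbe
  Read 'b': push. Stack: bdbeb
  Read 'c': push. Stack: bdbebc
  Read 'd': push. Stack: bdbebcd
  Read 'b': push. Stack: bdbebcdb
  Read 'd': push. Stack: bdbebcdbd
  Read 'd': matches stack top 'd' => pop. Stack: bdbebcdb
Final stack: "bdbebcdb" (length 8)

8


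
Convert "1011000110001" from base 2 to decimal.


Input: "1011000110001" in base 2
Positional expansion:
  Digit '1' (value 1) x 2^12 = 4096
  Digit '0' (value 0) x 2^11 = 0
  Digit '1' (value 1) x 2^10 = 1024
  Digit '1' (value 1) x 2^9 = 512
  Digit '0' (value 0) x 2^8 = 0
  Digit '0' (value 0) x 2^7 = 0
  Digit '0' (value 0) x 2^6 = 0
  Digit '1' (value 1) x 2^5 = 32
  Digit '1' (value 1) x 2^4 = 16
  Digit '0' (value 0) x 2^3 = 0
  Digit '0' (value 0) x 2^2 = 0
  Digit '0' (value 0) x 2^1 = 0
  Digit '1' (value 1) x 2^0 = 1
Sum = 5681

5681


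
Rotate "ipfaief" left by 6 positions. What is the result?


Input: "ipfaief", rotate left by 6
First 6 characters: "ipfaie"
Remaining characters: "f"
Concatenate remaining + first: "f" + "ipfaie" = "fipfaie"

fipfaie


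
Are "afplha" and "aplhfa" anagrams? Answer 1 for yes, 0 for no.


Strings: "afplha", "aplhfa"
Sorted first:  aafhlp
Sorted second: aafhlp
Sorted forms match => anagrams

1


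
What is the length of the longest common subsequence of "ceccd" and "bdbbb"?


LCS of "ceccd" and "bdbbb"
DP table:
           b    d    b    b    b
      0    0    0    0    0    0
  c   0    0    0    0    0    0
  e   0    0    0    0    0    0
  c   0    0    0    0    0    0
  c   0    0    0    0    0    0
  d   0    0    1    1    1    1
LCS length = dp[5][5] = 1

1


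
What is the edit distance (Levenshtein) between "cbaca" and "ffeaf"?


Computing edit distance: "cbaca" -> "ffeaf"
DP table:
           f    f    e    a    f
      0    1    2    3    4    5
  c   1    1    2    3    4    5
  b   2    2    2    3    4    5
  a   3    3    3    3    3    4
  c   4    4    4    4    4    4
  a   5    5    5    5    4    5
Edit distance = dp[5][5] = 5

5


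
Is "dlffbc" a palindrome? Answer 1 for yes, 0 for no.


Input: dlffbc
Reversed: cbffld
  Compare pos 0 ('d') with pos 5 ('c'): MISMATCH
  Compare pos 1 ('l') with pos 4 ('b'): MISMATCH
  Compare pos 2 ('f') with pos 3 ('f'): match
Result: not a palindrome

0


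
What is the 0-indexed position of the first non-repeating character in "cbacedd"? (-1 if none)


Input: cbacedd
Character frequencies:
  'a': 1
  'b': 1
  'c': 2
  'd': 2
  'e': 1
Scanning left to right for freq == 1:
  Position 0 ('c'): freq=2, skip
  Position 1 ('b'): unique! => answer = 1

1


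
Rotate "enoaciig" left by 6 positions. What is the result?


Input: "enoaciig", rotate left by 6
First 6 characters: "enoaci"
Remaining characters: "ig"
Concatenate remaining + first: "ig" + "enoaci" = "igenoaci"

igenoaci


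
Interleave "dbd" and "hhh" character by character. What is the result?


Interleaving "dbd" and "hhh":
  Position 0: 'd' from first, 'h' from second => "dh"
  Position 1: 'b' from first, 'h' from second => "bh"
  Position 2: 'd' from first, 'h' from second => "dh"
Result: dhbhdh

dhbhdh


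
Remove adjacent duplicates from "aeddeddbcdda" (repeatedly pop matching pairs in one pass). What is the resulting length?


Input: aeddeddbcdda
Stack-based adjacent duplicate removal:
  Read 'a': push. Stack: a
  Read 'e': push. Stack: ae
  Read 'd': push. Stack: aed
  Read 'd': matches stack top 'd' => pop. Stack: ae
  Read 'e': matches stack top 'e' => pop. Stack: a
  Read 'd': push. Stack: ad
  Read 'd': matches stack top 'd' => pop. Stack: a
  Read 'b': push. Stack: ab
  Read 'c': push. Stack: abc
  Read 'd': push. Stack: abcd
  Read 'd': matches stack top 'd' => pop. Stack: abc
  Read 'a': push. Stack: abca
Final stack: "abca" (length 4)

4


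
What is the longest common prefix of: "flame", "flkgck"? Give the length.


Words: flame, flkgck
  Position 0: all 'f' => match
  Position 1: all 'l' => match
  Position 2: ('a', 'k') => mismatch, stop
LCP = "fl" (length 2)

2


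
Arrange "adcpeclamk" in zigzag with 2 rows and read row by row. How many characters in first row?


Zigzag "adcpeclamk" into 2 rows:
Placing characters:
  'a' => row 0
  'd' => row 1
  'c' => row 0
  'p' => row 1
  'e' => row 0
  'c' => row 1
  'l' => row 0
  'a' => row 1
  'm' => row 0
  'k' => row 1
Rows:
  Row 0: "acelm"
  Row 1: "dpcak"
First row length: 5

5


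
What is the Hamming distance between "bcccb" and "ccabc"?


Comparing "bcccb" and "ccabc" position by position:
  Position 0: 'b' vs 'c' => differ
  Position 1: 'c' vs 'c' => same
  Position 2: 'c' vs 'a' => differ
  Position 3: 'c' vs 'b' => differ
  Position 4: 'b' vs 'c' => differ
Total differences (Hamming distance): 4

4


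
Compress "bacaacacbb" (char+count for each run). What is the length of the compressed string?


Input: bacaacacbb
Runs:
  'b' x 1 => "b1"
  'a' x 1 => "a1"
  'c' x 1 => "c1"
  'a' x 2 => "a2"
  'c' x 1 => "c1"
  'a' x 1 => "a1"
  'c' x 1 => "c1"
  'b' x 2 => "b2"
Compressed: "b1a1c1a2c1a1c1b2"
Compressed length: 16

16


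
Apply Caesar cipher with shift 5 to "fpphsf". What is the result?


Caesar cipher: shift "fpphsf" by 5
  'f' (pos 5) + 5 = pos 10 = 'k'
  'p' (pos 15) + 5 = pos 20 = 'u'
  'p' (pos 15) + 5 = pos 20 = 'u'
  'h' (pos 7) + 5 = pos 12 = 'm'
  's' (pos 18) + 5 = pos 23 = 'x'
  'f' (pos 5) + 5 = pos 10 = 'k'
Result: kuumxk

kuumxk


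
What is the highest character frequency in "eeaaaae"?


Input: eeaaaae
Character counts:
  'a': 4
  'e': 3
Maximum frequency: 4

4


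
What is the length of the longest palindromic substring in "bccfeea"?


Input: "bccfeea"
Checking substrings for palindromes:
  [1:3] "cc" (len 2) => palindrome
  [4:6] "ee" (len 2) => palindrome
Longest palindromic substring: "cc" with length 2

2


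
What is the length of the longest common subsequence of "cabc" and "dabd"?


LCS of "cabc" and "dabd"
DP table:
           d    a    b    d
      0    0    0    0    0
  c   0    0    0    0    0
  a   0    0    1    1    1
  b   0    0    1    2    2
  c   0    0    1    2    2
LCS length = dp[4][4] = 2

2


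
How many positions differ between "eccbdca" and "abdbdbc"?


Comparing "eccbdca" and "abdbdbc" position by position:
  Position 0: 'e' vs 'a' => DIFFER
  Position 1: 'c' vs 'b' => DIFFER
  Position 2: 'c' vs 'd' => DIFFER
  Position 3: 'b' vs 'b' => same
  Position 4: 'd' vs 'd' => same
  Position 5: 'c' vs 'b' => DIFFER
  Position 6: 'a' vs 'c' => DIFFER
Positions that differ: 5

5


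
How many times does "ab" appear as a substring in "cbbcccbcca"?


Searching for "ab" in "cbbcccbcca"
Scanning each position:
  Position 0: "cb" => no
  Position 1: "bb" => no
  Position 2: "bc" => no
  Position 3: "cc" => no
  Position 4: "cc" => no
  Position 5: "cb" => no
  Position 6: "bc" => no
  Position 7: "cc" => no
  Position 8: "ca" => no
Total occurrences: 0

0


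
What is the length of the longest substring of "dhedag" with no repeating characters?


Input: "dhedag"
Sliding window (track last position of each char):
  Position 0 ('d'): window [0,0] length 1 -- new best
  Position 1 ('h'): window [0,1] length 2 -- new best
  Position 2 ('e'): window [0,2] length 3 -- new best
  Position 3 ('d'): repeat (last at 0), move window start to 1
  Position 3 ('d'): window [1,3] length 3
  Position 4 ('a'): window [1,4] length 4 -- new best
  Position 5 ('g'): window [1,5] length 5 -- new best
Longest substring with no repeats: "hedag" with length 5

5


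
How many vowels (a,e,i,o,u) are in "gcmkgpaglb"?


Input: gcmkgpaglb
Checking each character:
  'g' at position 0: consonant
  'c' at position 1: consonant
  'm' at position 2: consonant
  'k' at position 3: consonant
  'g' at position 4: consonant
  'p' at position 5: consonant
  'a' at position 6: vowel (running total: 1)
  'g' at position 7: consonant
  'l' at position 8: consonant
  'b' at position 9: consonant
Total vowels: 1

1


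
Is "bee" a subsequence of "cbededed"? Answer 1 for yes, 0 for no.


Check if "bee" is a subsequence of "cbededed"
Greedy scan:
  Position 0 ('c'): no match needed
  Position 1 ('b'): matches sub[0] = 'b'
  Position 2 ('e'): matches sub[1] = 'e'
  Position 3 ('d'): no match needed
  Position 4 ('e'): matches sub[2] = 'e'
  Position 5 ('d'): no match needed
  Position 6 ('e'): no match needed
  Position 7 ('d'): no match needed
All 3 characters matched => is a subsequence

1


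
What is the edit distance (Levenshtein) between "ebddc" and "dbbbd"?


Computing edit distance: "ebddc" -> "dbbbd"
DP table:
           d    b    b    b    d
      0    1    2    3    4    5
  e   1    1    2    3    4    5
  b   2    2    1    2    3    4
  d   3    2    2    2    3    3
  d   4    3    3    3    3    3
  c   5    4    4    4    4    4
Edit distance = dp[5][5] = 4

4


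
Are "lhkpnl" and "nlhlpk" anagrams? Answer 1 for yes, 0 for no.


Strings: "lhkpnl", "nlhlpk"
Sorted first:  hkllnp
Sorted second: hkllnp
Sorted forms match => anagrams

1


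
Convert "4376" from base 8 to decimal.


Input: "4376" in base 8
Positional expansion:
  Digit '4' (value 4) x 8^3 = 2048
  Digit '3' (value 3) x 8^2 = 192
  Digit '7' (value 7) x 8^1 = 56
  Digit '6' (value 6) x 8^0 = 6
Sum = 2302

2302


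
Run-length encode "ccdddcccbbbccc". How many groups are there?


Input: ccdddcccbbbccc
Scanning for consecutive runs:
  Group 1: 'c' x 2 (positions 0-1)
  Group 2: 'd' x 3 (positions 2-4)
  Group 3: 'c' x 3 (positions 5-7)
  Group 4: 'b' x 3 (positions 8-10)
  Group 5: 'c' x 3 (positions 11-13)
Total groups: 5

5


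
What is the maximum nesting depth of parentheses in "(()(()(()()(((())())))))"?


Input: "(()(()(()()(((())())))))"
Tracking depth:
  Position 0 '(': depth becomes 1
  Position 1 '(': depth becomes 2
  Position 2 ')': depth becomes 1
  Position 3 '(': depth becomes 2
  Position 4 '(': depth becomes 3
  Position 5 ')': depth becomes 2
  Position 6 '(': depth becomes 3
  Position 7 '(': depth becomes 4
  Position 8 ')': depth becomes 3
  Position 9 '(': depth becomes 4
  Position 10 ')': depth becomes 3
  Position 11 '(': depth becomes 4
  Position 12 '(': depth becomes 5
  Position 13 '(': depth becomes 6
  Position 14 '(': depth becomes 7
  Position 15 ')': depth becomes 6
  Position 16 ')': depth becomes 5
  Position 17 '(': depth becomes 6
  Position 18 ')': depth becomes 5
  Position 19 ')': depth becomes 4
  Position 20 ')': depth becomes 3
  Position 21 ')': depth becomes 2
  Position 22 ')': depth becomes 1
  Position 23 ')': depth becomes 0
Maximum depth reached: 7

7


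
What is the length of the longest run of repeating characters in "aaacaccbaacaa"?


Input: "aaacaccbaacaa"
Scanning for longest run:
  Position 1 ('a'): continues run of 'a', length=2
  Position 2 ('a'): continues run of 'a', length=3
  Position 3 ('c'): new char, reset run to 1
  Position 4 ('a'): new char, reset run to 1
  Position 5 ('c'): new char, reset run to 1
  Position 6 ('c'): continues run of 'c', length=2
  Position 7 ('b'): new char, reset run to 1
  Position 8 ('a'): new char, reset run to 1
  Position 9 ('a'): continues run of 'a', length=2
  Position 10 ('c'): new char, reset run to 1
  Position 11 ('a'): new char, reset run to 1
  Position 12 ('a'): continues run of 'a', length=2
Longest run: 'a' with length 3

3


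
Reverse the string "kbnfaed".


Input: kbnfaed
Reading characters right to left:
  Position 6: 'd'
  Position 5: 'e'
  Position 4: 'a'
  Position 3: 'f'
  Position 2: 'n'
  Position 1: 'b'
  Position 0: 'k'
Reversed: deafnbk

deafnbk


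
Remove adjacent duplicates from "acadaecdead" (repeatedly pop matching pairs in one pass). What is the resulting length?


Input: acadaecdead
Stack-based adjacent duplicate removal:
  Read 'a': push. Stack: a
  Read 'c': push. Stack: ac
  Read 'a': push. Stack: aca
  Read 'd': push. Stack: acad
  Read 'a': push. Stack: acada
  Read 'e': push. Stack: acadae
  Read 'c': push. Stack: acadaec
  Read 'd': push. Stack: acadaecd
  Read 'e': push. Stack: acadaecde
  Read 'a': push. Stack: acadaecdea
  Read 'd': push. Stack: acadaecdead
Final stack: "acadaecdead" (length 11)

11


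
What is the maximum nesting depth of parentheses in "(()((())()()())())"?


Input: "(()((())()()())())"
Tracking depth:
  Position 0 '(': depth becomes 1
  Position 1 '(': depth becomes 2
  Position 2 ')': depth becomes 1
  Position 3 '(': depth becomes 2
  Position 4 '(': depth becomes 3
  Position 5 '(': depth becomes 4
  Position 6 ')': depth becomes 3
  Position 7 ')': depth becomes 2
  Position 8 '(': depth becomes 3
  Position 9 ')': depth becomes 2
  Position 10 '(': depth becomes 3
  Position 11 ')': depth becomes 2
  Position 12 '(': depth becomes 3
  Position 13 ')': depth becomes 2
  Position 14 ')': depth becomes 1
  Position 15 '(': depth becomes 2
  Position 16 ')': depth becomes 1
  Position 17 ')': depth becomes 0
Maximum depth reached: 4

4


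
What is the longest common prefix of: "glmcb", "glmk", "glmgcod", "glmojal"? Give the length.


Words: glmcb, glmk, glmgcod, glmojal
  Position 0: all 'g' => match
  Position 1: all 'l' => match
  Position 2: all 'm' => match
  Position 3: ('c', 'k', 'g', 'o') => mismatch, stop
LCP = "glm" (length 3)

3


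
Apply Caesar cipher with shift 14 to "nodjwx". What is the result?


Caesar cipher: shift "nodjwx" by 14
  'n' (pos 13) + 14 = pos 1 = 'b'
  'o' (pos 14) + 14 = pos 2 = 'c'
  'd' (pos 3) + 14 = pos 17 = 'r'
  'j' (pos 9) + 14 = pos 23 = 'x'
  'w' (pos 22) + 14 = pos 10 = 'k'
  'x' (pos 23) + 14 = pos 11 = 'l'
Result: bcrxkl

bcrxkl


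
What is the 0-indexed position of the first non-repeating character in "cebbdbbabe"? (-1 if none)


Input: cebbdbbabe
Character frequencies:
  'a': 1
  'b': 5
  'c': 1
  'd': 1
  'e': 2
Scanning left to right for freq == 1:
  Position 0 ('c'): unique! => answer = 0

0


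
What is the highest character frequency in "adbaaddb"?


Input: adbaaddb
Character counts:
  'a': 3
  'b': 2
  'd': 3
Maximum frequency: 3

3


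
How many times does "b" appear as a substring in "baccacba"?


Searching for "b" in "baccacba"
Scanning each position:
  Position 0: "b" => MATCH
  Position 1: "a" => no
  Position 2: "c" => no
  Position 3: "c" => no
  Position 4: "a" => no
  Position 5: "c" => no
  Position 6: "b" => MATCH
  Position 7: "a" => no
Total occurrences: 2

2


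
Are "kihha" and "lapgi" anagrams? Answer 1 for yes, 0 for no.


Strings: "kihha", "lapgi"
Sorted first:  ahhik
Sorted second: agilp
Differ at position 1: 'h' vs 'g' => not anagrams

0


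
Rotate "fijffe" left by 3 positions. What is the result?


Input: "fijffe", rotate left by 3
First 3 characters: "fij"
Remaining characters: "ffe"
Concatenate remaining + first: "ffe" + "fij" = "ffefij"

ffefij


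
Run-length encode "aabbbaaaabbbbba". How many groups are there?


Input: aabbbaaaabbbbba
Scanning for consecutive runs:
  Group 1: 'a' x 2 (positions 0-1)
  Group 2: 'b' x 3 (positions 2-4)
  Group 3: 'a' x 4 (positions 5-8)
  Group 4: 'b' x 5 (positions 9-13)
  Group 5: 'a' x 1 (positions 14-14)
Total groups: 5

5


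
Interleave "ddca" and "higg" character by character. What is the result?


Interleaving "ddca" and "higg":
  Position 0: 'd' from first, 'h' from second => "dh"
  Position 1: 'd' from first, 'i' from second => "di"
  Position 2: 'c' from first, 'g' from second => "cg"
  Position 3: 'a' from first, 'g' from second => "ag"
Result: dhdicgag

dhdicgag


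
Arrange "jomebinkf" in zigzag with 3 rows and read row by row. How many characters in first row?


Zigzag "jomebinkf" into 3 rows:
Placing characters:
  'j' => row 0
  'o' => row 1
  'm' => row 2
  'e' => row 1
  'b' => row 0
  'i' => row 1
  'n' => row 2
  'k' => row 1
  'f' => row 0
Rows:
  Row 0: "jbf"
  Row 1: "oeik"
  Row 2: "mn"
First row length: 3

3


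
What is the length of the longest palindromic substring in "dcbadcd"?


Input: "dcbadcd"
Checking substrings for palindromes:
  [4:7] "dcd" (len 3) => palindrome
Longest palindromic substring: "dcd" with length 3

3


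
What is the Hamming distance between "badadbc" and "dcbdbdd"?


Comparing "badadbc" and "dcbdbdd" position by position:
  Position 0: 'b' vs 'd' => differ
  Position 1: 'a' vs 'c' => differ
  Position 2: 'd' vs 'b' => differ
  Position 3: 'a' vs 'd' => differ
  Position 4: 'd' vs 'b' => differ
  Position 5: 'b' vs 'd' => differ
  Position 6: 'c' vs 'd' => differ
Total differences (Hamming distance): 7

7


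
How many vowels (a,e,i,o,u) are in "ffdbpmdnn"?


Input: ffdbpmdnn
Checking each character:
  'f' at position 0: consonant
  'f' at position 1: consonant
  'd' at position 2: consonant
  'b' at position 3: consonant
  'p' at position 4: consonant
  'm' at position 5: consonant
  'd' at position 6: consonant
  'n' at position 7: consonant
  'n' at position 8: consonant
Total vowels: 0

0


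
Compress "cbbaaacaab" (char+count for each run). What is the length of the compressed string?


Input: cbbaaacaab
Runs:
  'c' x 1 => "c1"
  'b' x 2 => "b2"
  'a' x 3 => "a3"
  'c' x 1 => "c1"
  'a' x 2 => "a2"
  'b' x 1 => "b1"
Compressed: "c1b2a3c1a2b1"
Compressed length: 12

12


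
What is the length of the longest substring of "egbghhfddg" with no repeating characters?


Input: "egbghhfddg"
Sliding window (track last position of each char):
  Position 0 ('e'): window [0,0] length 1 -- new best
  Position 1 ('g'): window [0,1] length 2 -- new best
  Position 2 ('b'): window [0,2] length 3 -- new best
  Position 3 ('g'): repeat (last at 1), move window start to 2
  Position 3 ('g'): window [2,3] length 2
  Position 4 ('h'): window [2,4] length 3
  Position 5 ('h'): repeat (last at 4), move window start to 5
  Position 5 ('h'): window [5,5] length 1
  Position 6 ('f'): window [5,6] length 2
  Position 7 ('d'): window [5,7] length 3
  Position 8 ('d'): repeat (last at 7), move window start to 8
  Position 8 ('d'): window [8,8] length 1
  Position 9 ('g'): window [8,9] length 2
Longest substring with no repeats: "egb" with length 3

3


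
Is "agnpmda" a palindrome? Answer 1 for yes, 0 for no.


Input: agnpmda
Reversed: admpnga
  Compare pos 0 ('a') with pos 6 ('a'): match
  Compare pos 1 ('g') with pos 5 ('d'): MISMATCH
  Compare pos 2 ('n') with pos 4 ('m'): MISMATCH
Result: not a palindrome

0


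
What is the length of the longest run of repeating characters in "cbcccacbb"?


Input: "cbcccacbb"
Scanning for longest run:
  Position 1 ('b'): new char, reset run to 1
  Position 2 ('c'): new char, reset run to 1
  Position 3 ('c'): continues run of 'c', length=2
  Position 4 ('c'): continues run of 'c', length=3
  Position 5 ('a'): new char, reset run to 1
  Position 6 ('c'): new char, reset run to 1
  Position 7 ('b'): new char, reset run to 1
  Position 8 ('b'): continues run of 'b', length=2
Longest run: 'c' with length 3

3


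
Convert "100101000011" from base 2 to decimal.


Input: "100101000011" in base 2
Positional expansion:
  Digit '1' (value 1) x 2^11 = 2048
  Digit '0' (value 0) x 2^10 = 0
  Digit '0' (value 0) x 2^9 = 0
  Digit '1' (value 1) x 2^8 = 256
  Digit '0' (value 0) x 2^7 = 0
  Digit '1' (value 1) x 2^6 = 64
  Digit '0' (value 0) x 2^5 = 0
  Digit '0' (value 0) x 2^4 = 0
  Digit '0' (value 0) x 2^3 = 0
  Digit '0' (value 0) x 2^2 = 0
  Digit '1' (value 1) x 2^1 = 2
  Digit '1' (value 1) x 2^0 = 1
Sum = 2371

2371


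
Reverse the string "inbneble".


Input: inbneble
Reading characters right to left:
  Position 7: 'e'
  Position 6: 'l'
  Position 5: 'b'
  Position 4: 'e'
  Position 3: 'n'
  Position 2: 'b'
  Position 1: 'n'
  Position 0: 'i'
Reversed: elbenbni

elbenbni


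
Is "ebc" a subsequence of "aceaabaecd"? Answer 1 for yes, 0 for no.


Check if "ebc" is a subsequence of "aceaabaecd"
Greedy scan:
  Position 0 ('a'): no match needed
  Position 1 ('c'): no match needed
  Position 2 ('e'): matches sub[0] = 'e'
  Position 3 ('a'): no match needed
  Position 4 ('a'): no match needed
  Position 5 ('b'): matches sub[1] = 'b'
  Position 6 ('a'): no match needed
  Position 7 ('e'): no match needed
  Position 8 ('c'): matches sub[2] = 'c'
  Position 9 ('d'): no match needed
All 3 characters matched => is a subsequence

1


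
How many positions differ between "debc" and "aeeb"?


Comparing "debc" and "aeeb" position by position:
  Position 0: 'd' vs 'a' => DIFFER
  Position 1: 'e' vs 'e' => same
  Position 2: 'b' vs 'e' => DIFFER
  Position 3: 'c' vs 'b' => DIFFER
Positions that differ: 3

3


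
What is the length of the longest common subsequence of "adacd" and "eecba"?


LCS of "adacd" and "eecba"
DP table:
           e    e    c    b    a
      0    0    0    0    0    0
  a   0    0    0    0    0    1
  d   0    0    0    0    0    1
  a   0    0    0    0    0    1
  c   0    0    0    1    1    1
  d   0    0    0    1    1    1
LCS length = dp[5][5] = 1

1


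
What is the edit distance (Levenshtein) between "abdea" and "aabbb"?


Computing edit distance: "abdea" -> "aabbb"
DP table:
           a    a    b    b    b
      0    1    2    3    4    5
  a   1    0    1    2    3    4
  b   2    1    1    1    2    3
  d   3    2    2    2    2    3
  e   4    3    3    3    3    3
  a   5    4    3    4    4    4
Edit distance = dp[5][5] = 4

4


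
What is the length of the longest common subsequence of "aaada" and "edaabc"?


LCS of "aaada" and "edaabc"
DP table:
           e    d    a    a    b    c
      0    0    0    0    0    0    0
  a   0    0    0    1    1    1    1
  a   0    0    0    1    2    2    2
  a   0    0    0    1    2    2    2
  d   0    0    1    1    2    2    2
  a   0    0    1    2    2    2    2
LCS length = dp[5][6] = 2

2


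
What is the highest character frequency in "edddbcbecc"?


Input: edddbcbecc
Character counts:
  'b': 2
  'c': 3
  'd': 3
  'e': 2
Maximum frequency: 3

3


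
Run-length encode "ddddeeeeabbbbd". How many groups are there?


Input: ddddeeeeabbbbd
Scanning for consecutive runs:
  Group 1: 'd' x 4 (positions 0-3)
  Group 2: 'e' x 4 (positions 4-7)
  Group 3: 'a' x 1 (positions 8-8)
  Group 4: 'b' x 4 (positions 9-12)
  Group 5: 'd' x 1 (positions 13-13)
Total groups: 5

5


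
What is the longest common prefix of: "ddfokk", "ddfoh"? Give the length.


Words: ddfokk, ddfoh
  Position 0: all 'd' => match
  Position 1: all 'd' => match
  Position 2: all 'f' => match
  Position 3: all 'o' => match
  Position 4: ('k', 'h') => mismatch, stop
LCP = "ddfo" (length 4)

4


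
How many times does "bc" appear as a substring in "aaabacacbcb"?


Searching for "bc" in "aaabacacbcb"
Scanning each position:
  Position 0: "aa" => no
  Position 1: "aa" => no
  Position 2: "ab" => no
  Position 3: "ba" => no
  Position 4: "ac" => no
  Position 5: "ca" => no
  Position 6: "ac" => no
  Position 7: "cb" => no
  Position 8: "bc" => MATCH
  Position 9: "cb" => no
Total occurrences: 1

1


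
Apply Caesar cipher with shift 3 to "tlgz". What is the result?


Caesar cipher: shift "tlgz" by 3
  't' (pos 19) + 3 = pos 22 = 'w'
  'l' (pos 11) + 3 = pos 14 = 'o'
  'g' (pos 6) + 3 = pos 9 = 'j'
  'z' (pos 25) + 3 = pos 2 = 'c'
Result: wojc

wojc


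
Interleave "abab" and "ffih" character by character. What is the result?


Interleaving "abab" and "ffih":
  Position 0: 'a' from first, 'f' from second => "af"
  Position 1: 'b' from first, 'f' from second => "bf"
  Position 2: 'a' from first, 'i' from second => "ai"
  Position 3: 'b' from first, 'h' from second => "bh"
Result: afbfaibh

afbfaibh


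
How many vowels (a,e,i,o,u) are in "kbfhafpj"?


Input: kbfhafpj
Checking each character:
  'k' at position 0: consonant
  'b' at position 1: consonant
  'f' at position 2: consonant
  'h' at position 3: consonant
  'a' at position 4: vowel (running total: 1)
  'f' at position 5: consonant
  'p' at position 6: consonant
  'j' at position 7: consonant
Total vowels: 1

1


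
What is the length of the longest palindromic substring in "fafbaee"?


Input: "fafbaee"
Checking substrings for palindromes:
  [0:3] "faf" (len 3) => palindrome
  [5:7] "ee" (len 2) => palindrome
Longest palindromic substring: "faf" with length 3

3


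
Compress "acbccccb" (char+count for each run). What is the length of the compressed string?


Input: acbccccb
Runs:
  'a' x 1 => "a1"
  'c' x 1 => "c1"
  'b' x 1 => "b1"
  'c' x 4 => "c4"
  'b' x 1 => "b1"
Compressed: "a1c1b1c4b1"
Compressed length: 10

10


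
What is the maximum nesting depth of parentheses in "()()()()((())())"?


Input: "()()()()((())())"
Tracking depth:
  Position 0 '(': depth becomes 1
  Position 1 ')': depth becomes 0
  Position 2 '(': depth becomes 1
  Position 3 ')': depth becomes 0
  Position 4 '(': depth becomes 1
  Position 5 ')': depth becomes 0
  Position 6 '(': depth becomes 1
  Position 7 ')': depth becomes 0
  Position 8 '(': depth becomes 1
  Position 9 '(': depth becomes 2
  Position 10 '(': depth becomes 3
  Position 11 ')': depth becomes 2
  Position 12 ')': depth becomes 1
  Position 13 '(': depth becomes 2
  Position 14 ')': depth becomes 1
  Position 15 ')': depth becomes 0
Maximum depth reached: 3

3


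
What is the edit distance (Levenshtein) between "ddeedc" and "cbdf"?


Computing edit distance: "ddeedc" -> "cbdf"
DP table:
           c    b    d    f
      0    1    2    3    4
  d   1    1    2    2    3
  d   2    2    2    2    3
  e   3    3    3    3    3
  e   4    4    4    4    4
  d   5    5    5    4    5
  c   6    5    6    5    5
Edit distance = dp[6][4] = 5

5


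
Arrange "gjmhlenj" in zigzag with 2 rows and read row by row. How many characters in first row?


Zigzag "gjmhlenj" into 2 rows:
Placing characters:
  'g' => row 0
  'j' => row 1
  'm' => row 0
  'h' => row 1
  'l' => row 0
  'e' => row 1
  'n' => row 0
  'j' => row 1
Rows:
  Row 0: "gmln"
  Row 1: "jhej"
First row length: 4

4


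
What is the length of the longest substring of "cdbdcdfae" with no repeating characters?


Input: "cdbdcdfae"
Sliding window (track last position of each char):
  Position 0 ('c'): window [0,0] length 1 -- new best
  Position 1 ('d'): window [0,1] length 2 -- new best
  Position 2 ('b'): window [0,2] length 3 -- new best
  Position 3 ('d'): repeat (last at 1), move window start to 2
  Position 3 ('d'): window [2,3] length 2
  Position 4 ('c'): window [2,4] length 3
  Position 5 ('d'): repeat (last at 3), move window start to 4
  Position 5 ('d'): window [4,5] length 2
  Position 6 ('f'): window [4,6] length 3
  Position 7 ('a'): window [4,7] length 4 -- new best
  Position 8 ('e'): window [4,8] length 5 -- new best
Longest substring with no repeats: "cdfae" with length 5

5


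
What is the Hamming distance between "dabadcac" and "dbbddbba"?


Comparing "dabadcac" and "dbbddbba" position by position:
  Position 0: 'd' vs 'd' => same
  Position 1: 'a' vs 'b' => differ
  Position 2: 'b' vs 'b' => same
  Position 3: 'a' vs 'd' => differ
  Position 4: 'd' vs 'd' => same
  Position 5: 'c' vs 'b' => differ
  Position 6: 'a' vs 'b' => differ
  Position 7: 'c' vs 'a' => differ
Total differences (Hamming distance): 5

5


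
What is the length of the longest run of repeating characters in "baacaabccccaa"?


Input: "baacaabccccaa"
Scanning for longest run:
  Position 1 ('a'): new char, reset run to 1
  Position 2 ('a'): continues run of 'a', length=2
  Position 3 ('c'): new char, reset run to 1
  Position 4 ('a'): new char, reset run to 1
  Position 5 ('a'): continues run of 'a', length=2
  Position 6 ('b'): new char, reset run to 1
  Position 7 ('c'): new char, reset run to 1
  Position 8 ('c'): continues run of 'c', length=2
  Position 9 ('c'): continues run of 'c', length=3
  Position 10 ('c'): continues run of 'c', length=4
  Position 11 ('a'): new char, reset run to 1
  Position 12 ('a'): continues run of 'a', length=2
Longest run: 'c' with length 4

4


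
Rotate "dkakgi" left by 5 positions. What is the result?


Input: "dkakgi", rotate left by 5
First 5 characters: "dkakg"
Remaining characters: "i"
Concatenate remaining + first: "i" + "dkakg" = "idkakg"

idkakg


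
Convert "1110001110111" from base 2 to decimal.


Input: "1110001110111" in base 2
Positional expansion:
  Digit '1' (value 1) x 2^12 = 4096
  Digit '1' (value 1) x 2^11 = 2048
  Digit '1' (value 1) x 2^10 = 1024
  Digit '0' (value 0) x 2^9 = 0
  Digit '0' (value 0) x 2^8 = 0
  Digit '0' (value 0) x 2^7 = 0
  Digit '1' (value 1) x 2^6 = 64
  Digit '1' (value 1) x 2^5 = 32
  Digit '1' (value 1) x 2^4 = 16
  Digit '0' (value 0) x 2^3 = 0
  Digit '1' (value 1) x 2^2 = 4
  Digit '1' (value 1) x 2^1 = 2
  Digit '1' (value 1) x 2^0 = 1
Sum = 7287

7287


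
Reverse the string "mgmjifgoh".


Input: mgmjifgoh
Reading characters right to left:
  Position 8: 'h'
  Position 7: 'o'
  Position 6: 'g'
  Position 5: 'f'
  Position 4: 'i'
  Position 3: 'j'
  Position 2: 'm'
  Position 1: 'g'
  Position 0: 'm'
Reversed: hogfijmgm

hogfijmgm


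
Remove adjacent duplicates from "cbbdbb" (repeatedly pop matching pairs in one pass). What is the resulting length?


Input: cbbdbb
Stack-based adjacent duplicate removal:
  Read 'c': push. Stack: c
  Read 'b': push. Stack: cb
  Read 'b': matches stack top 'b' => pop. Stack: c
  Read 'd': push. Stack: cd
  Read 'b': push. Stack: cdb
  Read 'b': matches stack top 'b' => pop. Stack: cd
Final stack: "cd" (length 2)

2


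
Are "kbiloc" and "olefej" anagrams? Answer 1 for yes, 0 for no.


Strings: "kbiloc", "olefej"
Sorted first:  bciklo
Sorted second: eefjlo
Differ at position 0: 'b' vs 'e' => not anagrams

0


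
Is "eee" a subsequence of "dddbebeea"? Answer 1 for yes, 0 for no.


Check if "eee" is a subsequence of "dddbebeea"
Greedy scan:
  Position 0 ('d'): no match needed
  Position 1 ('d'): no match needed
  Position 2 ('d'): no match needed
  Position 3 ('b'): no match needed
  Position 4 ('e'): matches sub[0] = 'e'
  Position 5 ('b'): no match needed
  Position 6 ('e'): matches sub[1] = 'e'
  Position 7 ('e'): matches sub[2] = 'e'
  Position 8 ('a'): no match needed
All 3 characters matched => is a subsequence

1


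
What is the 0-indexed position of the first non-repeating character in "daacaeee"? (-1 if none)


Input: daacaeee
Character frequencies:
  'a': 3
  'c': 1
  'd': 1
  'e': 3
Scanning left to right for freq == 1:
  Position 0 ('d'): unique! => answer = 0

0


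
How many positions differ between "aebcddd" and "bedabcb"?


Comparing "aebcddd" and "bedabcb" position by position:
  Position 0: 'a' vs 'b' => DIFFER
  Position 1: 'e' vs 'e' => same
  Position 2: 'b' vs 'd' => DIFFER
  Position 3: 'c' vs 'a' => DIFFER
  Position 4: 'd' vs 'b' => DIFFER
  Position 5: 'd' vs 'c' => DIFFER
  Position 6: 'd' vs 'b' => DIFFER
Positions that differ: 6

6


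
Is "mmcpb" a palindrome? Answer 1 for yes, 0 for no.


Input: mmcpb
Reversed: bpcmm
  Compare pos 0 ('m') with pos 4 ('b'): MISMATCH
  Compare pos 1 ('m') with pos 3 ('p'): MISMATCH
Result: not a palindrome

0


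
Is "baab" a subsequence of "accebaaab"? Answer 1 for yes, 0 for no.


Check if "baab" is a subsequence of "accebaaab"
Greedy scan:
  Position 0 ('a'): no match needed
  Position 1 ('c'): no match needed
  Position 2 ('c'): no match needed
  Position 3 ('e'): no match needed
  Position 4 ('b'): matches sub[0] = 'b'
  Position 5 ('a'): matches sub[1] = 'a'
  Position 6 ('a'): matches sub[2] = 'a'
  Position 7 ('a'): no match needed
  Position 8 ('b'): matches sub[3] = 'b'
All 4 characters matched => is a subsequence

1


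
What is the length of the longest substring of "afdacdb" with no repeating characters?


Input: "afdacdb"
Sliding window (track last position of each char):
  Position 0 ('a'): window [0,0] length 1 -- new best
  Position 1 ('f'): window [0,1] length 2 -- new best
  Position 2 ('d'): window [0,2] length 3 -- new best
  Position 3 ('a'): repeat (last at 0), move window start to 1
  Position 3 ('a'): window [1,3] length 3
  Position 4 ('c'): window [1,4] length 4 -- new best
  Position 5 ('d'): repeat (last at 2), move window start to 3
  Position 5 ('d'): window [3,5] length 3
  Position 6 ('b'): window [3,6] length 4
Longest substring with no repeats: "fdac" with length 4

4
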